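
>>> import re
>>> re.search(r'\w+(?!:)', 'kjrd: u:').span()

(0, 3)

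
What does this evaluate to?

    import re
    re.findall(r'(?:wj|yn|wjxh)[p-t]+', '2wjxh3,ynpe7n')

`findall` yields the raw match text (1 of them) because the pattern has no groups.

['ynp']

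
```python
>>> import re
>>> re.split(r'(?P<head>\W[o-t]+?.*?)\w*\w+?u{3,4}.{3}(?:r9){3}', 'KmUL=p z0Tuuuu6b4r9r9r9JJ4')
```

['KmUL', '=p ', 'JJ4']

Because the quantifier is non-greedy, it stops expanding at the earliest point where the rest of the pattern can succeed.
With a capturing group present, the delimiter's captured portion is kept in the result list.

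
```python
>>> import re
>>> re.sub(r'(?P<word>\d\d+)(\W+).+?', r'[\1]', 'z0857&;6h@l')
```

The pattern matches a digit, then one or more of a digit (captured as 'word'); then one or more of a non-word character (captured); then one or more of any character (lazy).
Lazy quantifiers expand one character at a time until the remainder of the pattern can match.
Matches: at [1:8] → '0857&;6'.
Each match is replaced using the text its own group 1 captured.

'z[0857]h@l'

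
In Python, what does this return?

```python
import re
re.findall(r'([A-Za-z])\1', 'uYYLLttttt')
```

['Y', 'L', 't', 't']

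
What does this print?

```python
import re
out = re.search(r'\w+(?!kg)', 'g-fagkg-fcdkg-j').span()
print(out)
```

The negative lookahead/lookbehind blocks any match where the forbidden context is present.
The match spans [0:1] → 'g'.

(0, 1)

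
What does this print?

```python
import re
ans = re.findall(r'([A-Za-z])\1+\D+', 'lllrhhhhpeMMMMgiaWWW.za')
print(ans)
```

The backreference `\1` re-matches whatever the first group consumed, character for character.
Matches: at [0:23] match 'lllrhhhhpeMMMMgiaWWW.za', group 1 = 'l'.
With a single group, `findall` returns only what that group captured — 1 item.

['l']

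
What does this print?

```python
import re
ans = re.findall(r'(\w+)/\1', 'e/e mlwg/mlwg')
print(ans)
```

['e', 'mlwg']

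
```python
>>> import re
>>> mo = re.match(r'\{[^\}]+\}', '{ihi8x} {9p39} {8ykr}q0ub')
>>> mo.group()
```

`re.match` won't scan ahead — the pattern has to work from the very first character.
The match spans [0:7] → '{ihi8x}'.

'{ihi8x}'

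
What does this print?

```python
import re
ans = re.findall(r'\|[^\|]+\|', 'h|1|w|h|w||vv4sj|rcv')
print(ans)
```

['|1|', '|h|', '|vv4sj|']

Since nothing is captured, `findall` lists the 3 matched substrings directly.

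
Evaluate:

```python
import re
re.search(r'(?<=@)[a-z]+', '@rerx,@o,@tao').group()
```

Because the assertion is zero-width, the text it checks is not consumed and won't appear in the result.
`re.search` scans for the first position where the pattern succeeds.
The match spans [1:5] → 'rerx'.

'rerx'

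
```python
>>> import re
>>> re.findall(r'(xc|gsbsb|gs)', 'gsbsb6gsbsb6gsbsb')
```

The regex engine tests alternatives in the order written; an earlier branch that matches wins even if a later one would match more.
One capturing group, so `findall` returns just the captured substring from each match — 3 in all.

['gsbsb', 'gsbsb', 'gsbsb']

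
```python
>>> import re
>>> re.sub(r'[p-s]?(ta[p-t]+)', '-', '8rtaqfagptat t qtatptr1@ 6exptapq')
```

'8-fag- t -1@ 6ex-'

Pattern: optionally a character in [p-s]; then the literal 'ta', then one or more of a character in [p-t] (captured).
Matches: at [1:5] → 'rtaq'; at [8:12] → 'ptat'; at [15:22] → 'qtatptr'; at [28:33] → 'ptapq'.
Every occurrence is swapped for '-'.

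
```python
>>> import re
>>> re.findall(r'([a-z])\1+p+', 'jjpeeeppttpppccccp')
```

['j', 'e', 't', 'c']

A backreference is literal: `\1` must see the identical characters the first group matched.
Walking the string: at [0:3] match 'jjp', group 1 = 'j'; at [3:8] match 'eeepp', group 1 = 'e'; at [8:13] match 'ttppp', group 1 = 't'; at [13:18] match 'ccccp', group 1 = 'c'.
Because there's exactly one group, `findall` drops the full match and keeps group 1 from each hit.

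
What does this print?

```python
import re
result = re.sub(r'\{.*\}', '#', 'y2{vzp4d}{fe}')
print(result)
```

y2#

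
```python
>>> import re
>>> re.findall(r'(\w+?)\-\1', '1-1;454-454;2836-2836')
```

`\1` is not a pattern — it's the concrete string captured by group 1, re-applied verbatim.
Walking the string: at [0:3] match '1-1', group 1 = '1'; at [4:11] match '454-454', group 1 = '454'; at [12:21] match '2836-2836', group 1 = '2836'.
`findall` collects group 1 from each match (3 total).

['1', '454', '2836']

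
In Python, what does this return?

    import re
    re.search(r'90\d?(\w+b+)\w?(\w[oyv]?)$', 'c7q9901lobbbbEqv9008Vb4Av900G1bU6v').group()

This matches the literal '90', then optionally a digit; then one or more of a word character, then one or more of a literal 'b' (captured); then optionally a word character; then a word character, then optionally one of [oyv] (captured); then anchored at the end.
The match spans [4:34] → '901lobbbbEqv9008Vb4Av900G1bU6v'.

'901lobbbbEqv9008Vb4Av900G1bU6v'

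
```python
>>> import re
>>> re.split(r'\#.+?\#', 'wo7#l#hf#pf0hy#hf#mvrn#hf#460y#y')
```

A non-greedy quantifier consumes as few characters as it can — just enough that the remainder of the pattern still matches from where it stops; whatever follows it matches normally.
Each match becomes a cut point; 5 segments remain.

['wo7', 'hf', 'hf', 'hf', 'y']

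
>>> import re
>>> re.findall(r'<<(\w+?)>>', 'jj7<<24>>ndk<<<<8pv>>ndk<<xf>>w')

['24', '8pv', 'xf']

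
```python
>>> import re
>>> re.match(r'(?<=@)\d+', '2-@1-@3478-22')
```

None

The positive lookaround only admits positions where the adjacent text matches; those characters stay outside the span.
`re.match` only tries the pattern at the start of the string.
Here the string doesn't start with a match, so the call returns None.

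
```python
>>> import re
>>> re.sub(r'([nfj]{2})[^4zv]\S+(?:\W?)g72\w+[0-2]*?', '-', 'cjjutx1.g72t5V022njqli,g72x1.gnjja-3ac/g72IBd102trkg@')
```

'c-@'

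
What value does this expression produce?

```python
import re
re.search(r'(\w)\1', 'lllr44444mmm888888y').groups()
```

The match spans [0:2] → 'll'.
Captured: group 1 = 'l'.

('l',)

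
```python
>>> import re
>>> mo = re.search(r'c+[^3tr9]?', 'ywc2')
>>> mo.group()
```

'c2'

Pattern: one or more of a literal 'c'; then optionally any character except [3tr9].
`re.search` tries every starting position until one works.
The match spans [2:4] → 'c2'.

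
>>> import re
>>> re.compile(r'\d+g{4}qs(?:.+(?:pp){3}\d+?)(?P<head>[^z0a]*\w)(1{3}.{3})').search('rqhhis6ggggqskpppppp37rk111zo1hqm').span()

(6, 30)

This matches one or more of a digit, then exactly 4 of the literal 'g', then the literal 'qs'; then one or more of any character, then the literal 'pp' repeated 3 times, then one or more of a digit (lazy) (non-capturing group); then zero or more of any character except [z0a], then a word character (captured as 'head'); then exactly 3 of the literal '1', then exactly 3 of any character (captured).
`search` walks the string left to right and returns the first match it finds.
The match spans [6:30] → '6ggggqskpppppp37rk111zo1'.
Captured: group 1 = '7rk', group 2 = '111zo1'.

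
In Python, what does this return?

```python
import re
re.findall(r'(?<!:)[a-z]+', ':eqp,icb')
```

A negative assertion filters positions out without eating any characters.
Matches: at [2:4] → 'qp'; at [5:8] → 'icb'.
Since nothing is captured, `findall` lists the 2 matched substrings directly.

['qp', 'icb']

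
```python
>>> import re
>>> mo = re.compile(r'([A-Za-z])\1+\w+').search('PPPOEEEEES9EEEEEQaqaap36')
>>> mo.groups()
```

`\1` has to match the exact text group 1 already captured.
`re.search` scans for the first position where the pattern succeeds.
The match spans [0:24] → 'PPPOEEEEES9EEEEEQaqaap36'.
Captured: group 1 = 'P'.

('P',)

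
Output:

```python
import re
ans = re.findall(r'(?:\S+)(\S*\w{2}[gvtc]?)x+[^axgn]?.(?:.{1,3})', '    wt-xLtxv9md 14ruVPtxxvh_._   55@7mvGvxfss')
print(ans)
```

Because there's exactly one group, `findall` drops the full match and keeps group 1 from each hit.

['Lt', 'tx', 'Gv']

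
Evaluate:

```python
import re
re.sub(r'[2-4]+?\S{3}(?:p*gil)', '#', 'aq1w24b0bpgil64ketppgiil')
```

The pattern matches one or more of a character in [2-4] (lazy), then exactly 3 of a non-whitespace character; then zero or more of the literal 'p', then the literal 'gil' (non-capturing group).
Each match is replaced by '#'.

'aq1w#64ketppgiil'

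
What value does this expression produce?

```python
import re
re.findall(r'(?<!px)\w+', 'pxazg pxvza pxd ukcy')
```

Because the assertion is negative and zero-width, positions next to the forbidden text are skipped.
Matches: at [0:5] → 'pxazg'; at [6:11] → 'pxvza'; at [12:15] → 'pxd'; at [16:20] → 'ukcy'.
No capturing groups, so `findall` returns the 4 full match strings.

['pxazg', 'pxvza', 'pxd', 'ukcy']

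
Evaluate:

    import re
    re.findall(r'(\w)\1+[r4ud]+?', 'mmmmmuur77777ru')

['m', '7']

A backreference is literal: `\1` must see the identical characters the first group matched.
Scanning left to right: at [0:6] match 'mmmmmu', group 1 = 'm'; at [8:14] match '77777r', group 1 = '7'.
`findall` collects group 1 from each match (2 total).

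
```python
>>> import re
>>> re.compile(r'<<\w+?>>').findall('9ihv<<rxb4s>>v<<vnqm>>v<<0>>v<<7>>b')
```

Scanning left to right: at [4:13] → '<<rxb4s>>'; at [14:22] → '<<vnqm>>'; at [23:28] → '<<0>>'; at [29:34] → '<<7>>'.
With no groups in the pattern, `findall` gives back each whole match — 4 here.

['<<rxb4s>>', '<<vnqm>>', '<<0>>', '<<7>>']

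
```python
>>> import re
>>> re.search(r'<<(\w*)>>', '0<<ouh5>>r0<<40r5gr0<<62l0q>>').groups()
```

('ouh5',)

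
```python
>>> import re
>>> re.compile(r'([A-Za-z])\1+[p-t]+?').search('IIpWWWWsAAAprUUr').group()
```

'IIp'

A backreference is literal: `\1` must see the identical characters the first group matched.
The match spans [0:3] → 'IIp'.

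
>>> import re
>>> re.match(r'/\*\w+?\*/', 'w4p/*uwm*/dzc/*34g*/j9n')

None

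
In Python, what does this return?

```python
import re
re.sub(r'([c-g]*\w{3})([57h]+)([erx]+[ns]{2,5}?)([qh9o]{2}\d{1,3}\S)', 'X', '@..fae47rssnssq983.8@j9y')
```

'@..X8@j9y'

This matches zero or more of a character in [c-g], then exactly 3 of a word character (captured); then one or more of one of [57h] (captured); then one or more of one of [erx], then 2 to 5 of one of [ns] (lazy) (captured); then exactly 2 of one of [qh9o], then 1 to 3 of a digit, then a non-whitespace character (captured).
Matches: at [3:19] → 'fae47rssnssq983.'.
Each match is replaced by 'X'.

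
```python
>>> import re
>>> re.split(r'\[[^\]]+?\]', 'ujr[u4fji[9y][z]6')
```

['ujr', '', '6']

Matches to split on: at [3:13] → '[u4fji[9y]'; at [13:16] → '[z]'.
The string is cut at each match, leaving 3 pieces.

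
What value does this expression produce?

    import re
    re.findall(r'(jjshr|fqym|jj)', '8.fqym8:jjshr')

['fqym', 'jjshr']

Branches in `(...|...)` are attempted left-to-right; the first branch that allows the whole pattern to succeed is taken.
With a single group, `findall` returns only what that group captured — 2 items.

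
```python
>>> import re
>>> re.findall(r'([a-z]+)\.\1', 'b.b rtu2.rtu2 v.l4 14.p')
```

['b']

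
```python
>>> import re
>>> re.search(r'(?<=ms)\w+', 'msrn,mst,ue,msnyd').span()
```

The lookaround is zero-width — it requires the adjacent text to match without consuming it, so the asserted text isn't part of the match.
`search` walks the string left to right and returns the first match it finds.
The match spans [2:4] → 'rn'.

(2, 4)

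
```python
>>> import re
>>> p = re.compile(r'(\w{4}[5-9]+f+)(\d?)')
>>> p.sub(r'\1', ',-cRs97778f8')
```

',-cRs97778f'

Pattern: exactly 4 of a word character, then one or more of a character in [5-9], then one or more of a literal 'f' (captured); then optionally a digit (captured).
Matches: at [2:12] → 'cRs97778f8'.
Each match is replaced using the text its own group 1 captured.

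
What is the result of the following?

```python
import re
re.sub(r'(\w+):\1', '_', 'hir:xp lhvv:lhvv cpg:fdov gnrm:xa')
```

'hir:xp _ cpg:fdov gnrm:xa'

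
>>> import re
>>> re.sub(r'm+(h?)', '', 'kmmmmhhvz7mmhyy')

'khvz7yy'

This matches one or more of a literal 'm'; then optionally a literal 'h' (captured).
Matches: at [1:6] → 'mmmmh'; at [10:13] → 'mmh'.
Each match is replaced by ''.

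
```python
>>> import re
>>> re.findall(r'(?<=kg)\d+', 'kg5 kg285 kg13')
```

Because the assertion is zero-width, the text it checks is not consumed and won't appear in the result.
Since nothing is captured, `findall` lists the 3 matched substrings directly.

['5', '285', '13']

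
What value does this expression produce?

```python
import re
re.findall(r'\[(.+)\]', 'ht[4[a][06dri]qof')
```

Walking the string: at [2:14] match '[4[a][06dri]', group 1 = '4[a][06dri'.
`findall` collects group 1 from the one match (1 total).

['4[a][06dri']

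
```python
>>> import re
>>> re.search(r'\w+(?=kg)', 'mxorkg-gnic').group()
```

Lookahead/lookbehind check context without consuming it, so the matched span excludes the asserted characters.
`search` walks the string left to right and returns the first match it finds.
The match spans [0:4] → 'mxor'.

'mxor'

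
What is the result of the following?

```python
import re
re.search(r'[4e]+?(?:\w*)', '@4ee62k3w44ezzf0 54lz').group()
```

'4ee62k3w44ezzf0'

Pattern: one or more of one of [4e] (lazy); then zero or more of a word character (non-capturing group).
`search` walks the string left to right and returns the first match it finds.
The match spans [1:16] → '4ee62k3w44ezzf0'.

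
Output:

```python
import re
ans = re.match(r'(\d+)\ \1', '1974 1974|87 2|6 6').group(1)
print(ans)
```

1974

The match spans [0:9] → '1974 1974'.
Captured: group 1 = '1974'.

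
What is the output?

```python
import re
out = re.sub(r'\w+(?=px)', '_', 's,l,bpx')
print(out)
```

Lookahead/lookbehind check context without consuming it, so the matched span excludes the asserted characters.
Matches: at [4:5] → 'b'.
Every occurrence is swapped for '_'.

s,l,_px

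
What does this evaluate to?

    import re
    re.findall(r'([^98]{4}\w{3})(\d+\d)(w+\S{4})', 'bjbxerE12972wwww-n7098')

[('bjbxerE', '12972', 'wwww-n70')]

With 3 capturing groups, `findall` returns a 3-tuple per match.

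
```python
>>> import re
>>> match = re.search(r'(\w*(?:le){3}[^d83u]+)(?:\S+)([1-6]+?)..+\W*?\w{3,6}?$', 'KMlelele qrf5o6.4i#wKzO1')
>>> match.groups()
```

('KMlelele qrf5o6', '4')

The match spans [0:24] → 'KMlelele qrf5o6.4i#wKzO1'.
Captured: group 1 = 'KMlelele qrf5o6', group 2 = '4'.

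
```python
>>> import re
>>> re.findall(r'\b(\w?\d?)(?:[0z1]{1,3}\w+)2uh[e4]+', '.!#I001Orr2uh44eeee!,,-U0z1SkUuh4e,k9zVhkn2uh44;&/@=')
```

['I0', 'k9']

This matches a word boundary (`\b`, zero-width); then optionally a word character, then optionally a digit (captured); then 1 to 3 of one of [0z1], then one or more of a word character (non-capturing group); then the literal '2uh', then one or more of one of [e4].
Matches: at [3:19] match 'I001Orr2uh44eeee', group 1 = 'I0'; at [35:47] match 'k9zVhkn2uh44', group 1 = 'k9'.
With a single group, `findall` returns only what that group captured — 2 items.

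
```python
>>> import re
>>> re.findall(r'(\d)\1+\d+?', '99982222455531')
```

After group 1 captures some text, `\1` only succeeds where that same text appears again.
Scanning left to right: at [0:4] match '9998', group 1 = '9'; at [4:9] match '22224', group 1 = '2'; at [9:13] match '5553', group 1 = '5'.
One capturing group, so `findall` returns just the captured substring from each match — 3 in all.

['9', '2', '5']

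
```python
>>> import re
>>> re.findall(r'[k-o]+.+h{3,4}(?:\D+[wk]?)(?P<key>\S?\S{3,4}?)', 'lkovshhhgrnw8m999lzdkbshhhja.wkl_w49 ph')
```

['w49']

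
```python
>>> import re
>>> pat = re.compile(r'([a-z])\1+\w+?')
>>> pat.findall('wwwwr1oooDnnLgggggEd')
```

['w', 'o', 'n', 'g']

A backreference is literal: `\1` must see the identical characters the first group matched.
`findall` collects group 1 from each match (4 total).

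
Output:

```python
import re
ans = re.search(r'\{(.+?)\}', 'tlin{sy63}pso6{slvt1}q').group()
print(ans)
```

A non-greedy quantifier consumes as few characters as it can — just enough that the remainder of the pattern still matches from where it stops; whatever follows it matches normally.
The match spans [4:10] → '{sy63}'.

{sy63}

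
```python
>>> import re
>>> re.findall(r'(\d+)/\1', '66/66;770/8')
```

`\1` has to match the exact text group 1 already captured.
Walking the string: at [0:5] match '66/66', group 1 = '66'.
One capturing group, so `findall` returns just the captured substring from the one match — 1 in all.

['66']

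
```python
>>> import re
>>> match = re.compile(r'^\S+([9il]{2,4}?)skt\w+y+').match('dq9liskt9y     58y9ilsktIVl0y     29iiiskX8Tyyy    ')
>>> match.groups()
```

The match spans [0:10] → 'dq9liskt9y'.
Captured: group 1 = 'li'.

('li',)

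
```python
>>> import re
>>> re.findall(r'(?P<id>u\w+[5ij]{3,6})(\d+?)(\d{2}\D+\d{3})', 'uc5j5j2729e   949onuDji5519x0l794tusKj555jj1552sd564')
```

`findall` packs the 3 group values into a tuple for every match.

[('uc5j5j', '27', '29e   949'), ('uDji5519x0l794tusKj555jj', '15', '52sd564')]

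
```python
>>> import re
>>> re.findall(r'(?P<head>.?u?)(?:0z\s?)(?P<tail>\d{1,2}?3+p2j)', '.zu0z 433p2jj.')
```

[('zu', '433p2j')]

2 groups means the one result is a tuple of 2 captured strings — 1 here.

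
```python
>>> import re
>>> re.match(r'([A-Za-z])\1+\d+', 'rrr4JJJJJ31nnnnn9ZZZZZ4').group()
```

'rrr4'

The backreference `\1` re-matches whatever the first group consumed, character for character.
`match` is anchored at position 0; if the pattern doesn't fit there, it returns None.
The match spans [0:4] → 'rrr4'.
Captured: group 1 = 'r'.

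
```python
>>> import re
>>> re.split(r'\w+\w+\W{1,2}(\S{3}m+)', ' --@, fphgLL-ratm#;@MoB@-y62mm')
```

This matches one or more of a word character, then one or more of a word character, then 1 to 2 of a non-word character; then exactly 3 of a non-whitespace character, then one or more of the literal 'm' (captured).
Matches to split on: at [6:17] → 'fphgLL-ratm'; at [20:30] → 'MoB@-y62mm'.
With a capturing group present, the delimiter's captured portion is kept in the result list.

[' --@, ', 'ratm', '#;@', 'y62mm', '']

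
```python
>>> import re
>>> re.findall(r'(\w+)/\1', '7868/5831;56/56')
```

['56']

`\1` has to match the exact text group 1 already captured.
Scanning left to right: at [10:15] match '56/56', group 1 = '56'.
`findall` collects group 1 from the one match (1 total).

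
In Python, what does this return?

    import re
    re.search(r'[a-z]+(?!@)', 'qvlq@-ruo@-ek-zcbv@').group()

A negative assertion filters positions out without eating any characters.
The match spans [0:3] → 'qvl'.

'qvl'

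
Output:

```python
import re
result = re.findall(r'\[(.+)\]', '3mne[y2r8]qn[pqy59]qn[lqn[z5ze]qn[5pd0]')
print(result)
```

['y2r8]qn[pqy59]qn[lqn[z5ze]qn[5pd0']

Scanning left to right: at [4:39] match '[y2r8]qn[pqy59]qn[lqn[z5ze]qn[5pd0]', group 1 = 'y2r8]qn[pqy59]qn[lqn[z5ze]qn[5pd0'.
One capturing group, so `findall` returns just the captured substring from the one match — 1 in all.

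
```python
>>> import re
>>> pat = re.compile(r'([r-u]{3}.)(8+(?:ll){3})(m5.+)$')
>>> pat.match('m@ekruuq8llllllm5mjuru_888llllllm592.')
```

None

`re.match` only tries the pattern at the start of the string.
Here the string doesn't start with a match, so the call returns None.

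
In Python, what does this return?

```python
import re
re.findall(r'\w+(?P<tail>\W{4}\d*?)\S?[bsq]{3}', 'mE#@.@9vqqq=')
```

['#@.@9']

This matches one or more of a word character; then exactly 4 of a non-word character, then zero or more of a digit (lazy) (captured as 'tail'); then optionally a non-whitespace character, then exactly 3 of one of [bsq].
Matches: at [0:11] match 'mE#@.@9vqqq', group 1 = '#@.@9'.
One capturing group, so `findall` returns just the captured substring from the one match — 1 in all.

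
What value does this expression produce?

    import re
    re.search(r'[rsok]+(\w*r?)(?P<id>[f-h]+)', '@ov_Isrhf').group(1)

'v_Isrh'

The match spans [1:9] → 'ov_Isrhf'.
Captured: group 1 = 'v_Isrh', group 2 = 'f'.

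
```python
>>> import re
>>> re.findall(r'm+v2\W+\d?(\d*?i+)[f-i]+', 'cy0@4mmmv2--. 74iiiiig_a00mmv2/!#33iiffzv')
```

Pattern: one or more of a literal 'm'; then the literal 'v2', then one or more of a non-word character, then optionally a digit; then zero or more of a digit (lazy), then one or more of a literal 'i' (captured); then one or more of a character in [f-i].
Scanning left to right: at [5:22] match 'mmmv2--. 74iiiiig', group 1 = '4iiiii'; at [26:39] match 'mmv2/!#33iiff', group 1 = '3ii'.
With a single group, `findall` returns only what that group captured — 2 items.

['4iiiii', '3ii']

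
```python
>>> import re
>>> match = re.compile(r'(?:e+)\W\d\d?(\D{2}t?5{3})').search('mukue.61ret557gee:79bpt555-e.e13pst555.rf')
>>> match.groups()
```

The match spans [15:26] → 'ee:79bpt555'.
Captured: group 1 = 'bpt555'.

('bpt555',)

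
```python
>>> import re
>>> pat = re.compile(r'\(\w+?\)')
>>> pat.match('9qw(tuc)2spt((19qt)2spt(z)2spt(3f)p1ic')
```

None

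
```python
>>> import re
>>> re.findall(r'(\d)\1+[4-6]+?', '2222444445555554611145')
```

`\1` has to match the exact text group 1 already captured.
With a single group, `findall` returns only what that group captured — 4 items.

['2', '4', '5', '1']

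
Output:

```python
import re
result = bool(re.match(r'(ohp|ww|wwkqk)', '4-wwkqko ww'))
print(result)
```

False

`re.match` only tries the pattern at the start of the string.
Here the string doesn't start with a match, so the call returns None, and `bool(None)` is False.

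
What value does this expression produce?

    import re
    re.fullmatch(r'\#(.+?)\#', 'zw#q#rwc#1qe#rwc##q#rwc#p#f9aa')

None

`re.fullmatch` is like wrapping the pattern in `^…$` (in single-line mode).
Here the string isn't matched end-to-end, so the call returns None.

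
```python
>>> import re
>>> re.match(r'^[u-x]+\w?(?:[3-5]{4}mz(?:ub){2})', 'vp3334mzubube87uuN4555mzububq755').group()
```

'vp3334mzubub'

The pattern matches anchored at the start of the string; then one or more of a character in [u-x], then optionally a word character; then exactly 4 of a character in [3-5], then the literal 'mz', then the literal 'ub' repeated 2 times (non-capturing group).
`re.match` only tries the pattern at the start of the string.
The match spans [0:12] → 'vp3334mzubub'.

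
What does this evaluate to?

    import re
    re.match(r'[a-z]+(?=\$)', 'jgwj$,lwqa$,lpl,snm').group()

'jgwj'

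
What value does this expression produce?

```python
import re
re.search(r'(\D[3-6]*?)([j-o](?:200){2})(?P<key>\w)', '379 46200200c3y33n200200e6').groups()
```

('y33', 'n200200', 'e')

This matches a non-digit, then zero or more of a character in [3-6] (lazy) (captured); then a character in [j-o], then the literal '200' repeated 2 times (captured); then a word character (captured as 'key').
`re.search` scans for the first position where the pattern succeeds.
The match spans [14:25] → 'y33n200200e'.
Captured: group 1 = 'y33', group 2 = 'n200200', group 3 = 'e'.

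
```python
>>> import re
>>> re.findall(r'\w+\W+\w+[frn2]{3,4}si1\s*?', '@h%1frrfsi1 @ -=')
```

['h%1frrfsi1']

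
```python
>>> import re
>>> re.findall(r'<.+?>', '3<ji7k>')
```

['<ji7k>']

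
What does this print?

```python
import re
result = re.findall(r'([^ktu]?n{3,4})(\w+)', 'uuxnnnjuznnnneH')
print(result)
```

The pattern matches optionally any character except [ktu], then 3 to 4 of the literal 'n' (captured); then one or more of a word character (captured).
Multiple groups make `findall` return tuples — one 2-tuple for the one match.

[('xnnn', 'juznnnneH')]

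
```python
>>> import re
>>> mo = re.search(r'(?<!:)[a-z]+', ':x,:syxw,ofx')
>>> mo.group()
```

A negative assertion filters positions out without eating any characters.
`search` walks the string left to right and returns the first match it finds.
The match spans [5:8] → 'yxw'.

'yxw'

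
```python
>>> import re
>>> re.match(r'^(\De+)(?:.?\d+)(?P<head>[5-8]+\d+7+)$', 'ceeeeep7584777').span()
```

(0, 14)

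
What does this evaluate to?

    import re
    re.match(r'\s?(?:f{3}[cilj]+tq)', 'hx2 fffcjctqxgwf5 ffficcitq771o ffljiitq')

None

`match` is anchored at position 0; if the pattern doesn't fit there, it returns None.
Here the pattern fails at index 0, so the call returns None.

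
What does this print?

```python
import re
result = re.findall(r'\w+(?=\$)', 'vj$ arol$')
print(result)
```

['vj', 'arol']

The `(?=…)`/`(?<=…)` assertion just peeks at neighbouring text; it doesn't advance the match position.
Walking the string: at [0:2] → 'vj'; at [4:8] → 'arol'.
`findall` yields the raw match text (2 of them) because the pattern has no groups.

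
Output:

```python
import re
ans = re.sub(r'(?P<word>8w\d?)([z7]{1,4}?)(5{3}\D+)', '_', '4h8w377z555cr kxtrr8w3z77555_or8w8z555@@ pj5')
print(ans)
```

Pattern: the literal '8w', then optionally a digit (captured as 'word'); then 1 to 4 of one of [z7] (lazy) (captured); then exactly 3 of a literal '5', then one or more of a non-digit (captured).
`sub` substitutes '_' at each match site.

4h___5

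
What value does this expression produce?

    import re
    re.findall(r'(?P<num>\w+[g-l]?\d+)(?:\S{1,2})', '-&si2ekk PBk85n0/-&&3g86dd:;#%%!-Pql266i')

This matches one or more of a word character, then optionally a character in [g-l], then one or more of a digit (captured as 'num'); then 1 to 2 of a non-whitespace character (non-capturing group).
Matches: at [2:7] match 'si2ek', group 1 = 'si2'; at [9:18] match 'PBk85n0/-', group 1 = 'PBk85n0'; at [20:26] match '3g86dd', group 1 = '3g86'; at [33:40] match 'Pql266i', group 1 = 'Pql266'.
Because there's exactly one group, `findall` drops the full match and keeps group 1 from each hit.

['si2', 'PBk85n0', '3g86', 'Pql266']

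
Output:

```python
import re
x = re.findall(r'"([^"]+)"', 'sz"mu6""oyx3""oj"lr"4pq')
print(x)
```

['mu6', 'oyx3', 'oj']

Walking the string: at [2:7] match '"mu6"', group 1 = 'mu6'; at [7:13] match '"oyx3"', group 1 = 'oyx3'; at [13:17] match '"oj"', group 1 = 'oj'.
With a single group, `findall` returns only what that group captured — 3 items.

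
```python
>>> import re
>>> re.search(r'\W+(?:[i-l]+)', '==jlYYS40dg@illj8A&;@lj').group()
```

The pattern matches one or more of a non-word character; then one or more of a character in [i-l] (non-capturing group).
`re.search` scans for the first position where the pattern succeeds.
The match spans [0:4] → '==jl'.

'==jl'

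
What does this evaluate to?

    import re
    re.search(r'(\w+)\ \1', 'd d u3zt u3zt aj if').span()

(0, 3)

A backreference is literal: `\1` must see the identical characters the first group matched.
`search` walks the string left to right and returns the first match it finds.
The match spans [0:3] → 'd d'.
Captured: group 1 = 'd'.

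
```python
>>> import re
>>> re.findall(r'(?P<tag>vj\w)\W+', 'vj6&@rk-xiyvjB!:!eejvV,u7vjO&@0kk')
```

Pattern: the literal 'vj', then a word character (captured as 'tag'); then one or more of a non-word character.
One capturing group, so `findall` returns just the captured substring from each match — 3 in all.

['vj6', 'vjB', 'vjO']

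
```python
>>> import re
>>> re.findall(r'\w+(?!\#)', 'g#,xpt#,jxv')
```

['xp', 'jxv']

A negative assertion filters positions out without eating any characters.
Matches: at [3:5] → 'xp'; at [8:11] → 'jxv'.
With no groups in the pattern, `findall` gives back each whole match — 2 here.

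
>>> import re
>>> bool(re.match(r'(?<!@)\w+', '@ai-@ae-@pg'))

False

`(?!…)`/`(?<!…)` only lets a position through if the neighbouring text does NOT match; no characters are consumed.
`re.match` won't scan ahead — the pattern has to work from the very first character.
Here the string doesn't start with a match, so the call returns None, and `bool(None)` is False.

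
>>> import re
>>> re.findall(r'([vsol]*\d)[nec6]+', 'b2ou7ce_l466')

['7', 'l4']

This matches zero or more of one of [vsol], then a digit (captured); then one or more of one of [nec6].
Walking the string: at [4:7] match '7ce', group 1 = '7'; at [8:12] match 'l466', group 1 = 'l4'.
`findall` collects group 1 from each match (2 total).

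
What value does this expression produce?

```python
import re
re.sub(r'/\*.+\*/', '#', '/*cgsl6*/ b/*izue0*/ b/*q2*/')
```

'#'

`sub` substitutes '#' at each match site.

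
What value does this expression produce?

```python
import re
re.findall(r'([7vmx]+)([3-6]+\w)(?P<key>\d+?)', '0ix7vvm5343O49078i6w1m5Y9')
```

Because the quantifier is non-greedy, it stops expanding at the earliest point where the rest of the pattern can succeed.
`findall` packs the 3 group values into a tuple for every match.

[('x7vvm', '5343O', '4'), ('m', '5Y', '9')]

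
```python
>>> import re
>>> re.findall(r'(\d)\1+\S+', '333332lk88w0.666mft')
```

['3']

After group 1 captures some text, `\1` only succeeds where that same text appears again.
Matches: at [0:19] match '333332lk88w0.666mft', group 1 = '3'.
One capturing group, so `findall` returns just the captured substring from the one match — 1 in all.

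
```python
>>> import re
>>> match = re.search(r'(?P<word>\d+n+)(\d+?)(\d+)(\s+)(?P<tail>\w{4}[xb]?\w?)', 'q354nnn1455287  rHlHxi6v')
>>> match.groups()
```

('354nnn', '1', '455287', '  ', 'rHlHxi')

The match spans [1:22] → '354nnn1455287  rHlHxi'.
Captured: group 1 = '354nnn', group 2 = '1', group 3 = '455287', group 4 = '  ', group 5 = 'rHlHxi'.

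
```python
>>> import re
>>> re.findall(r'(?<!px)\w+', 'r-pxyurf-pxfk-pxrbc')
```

['r', 'pxyurf', 'pxfk', 'pxrbc']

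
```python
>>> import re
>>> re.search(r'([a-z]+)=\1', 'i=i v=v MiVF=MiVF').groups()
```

('i',)

The match spans [0:3] → 'i=i'.
Captured: group 1 = 'i'.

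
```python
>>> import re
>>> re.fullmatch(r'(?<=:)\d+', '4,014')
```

For `fullmatch`, every character of the input must be accounted for by the pattern.
Here the pattern can't cover the whole string, so the call returns None.

None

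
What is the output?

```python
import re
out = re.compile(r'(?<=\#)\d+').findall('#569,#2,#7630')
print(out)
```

['569', '2', '7630']

The lookaround is zero-width — it requires the adjacent text to match without consuming it, so the asserted text isn't part of the match.
With no groups in the pattern, `findall` gives back each whole match — 3 here.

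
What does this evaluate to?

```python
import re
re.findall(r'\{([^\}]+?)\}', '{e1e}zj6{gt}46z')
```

['e1e', 'gt']

`findall` collects group 1 from each match (2 total).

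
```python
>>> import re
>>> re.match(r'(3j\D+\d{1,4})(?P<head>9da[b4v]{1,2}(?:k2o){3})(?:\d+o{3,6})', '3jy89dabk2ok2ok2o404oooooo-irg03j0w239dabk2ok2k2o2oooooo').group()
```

'3jy89dabk2ok2ok2o404oooooo'

`re.match` won't scan ahead — the pattern has to work from the very first character.
The match spans [0:26] → '3jy89dabk2ok2ok2o404oooooo'.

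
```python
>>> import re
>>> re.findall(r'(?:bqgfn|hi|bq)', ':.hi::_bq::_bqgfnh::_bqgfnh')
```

['hi', 'bq', 'bqgfn', 'bqgfn']

Alternation isn't longest-match — the leftmost alternative that fits at this position is chosen.
Scanning left to right: at [2:4] → 'hi'; at [7:9] → 'bq'; at [12:17] → 'bqgfn'; at [21:26] → 'bqgfn'.
Since nothing is captured, `findall` lists the 4 matched substrings directly.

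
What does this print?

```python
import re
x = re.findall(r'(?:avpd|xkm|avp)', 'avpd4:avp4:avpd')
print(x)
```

['avpd', 'avp', 'avpd']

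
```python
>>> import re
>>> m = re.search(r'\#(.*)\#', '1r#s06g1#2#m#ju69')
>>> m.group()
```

The match spans [2:13] → '#s06g1#2#m#'.

'#s06g1#2#m#'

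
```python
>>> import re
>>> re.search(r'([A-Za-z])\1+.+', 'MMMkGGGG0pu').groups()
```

`\1` has to match the exact text group 1 already captured.
`search` walks the string left to right and returns the first match it finds.
The match spans [0:11] → 'MMMkGGGG0pu'.
Captured: group 1 = 'M'.

('M',)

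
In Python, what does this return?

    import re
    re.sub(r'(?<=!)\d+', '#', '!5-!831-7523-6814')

'!#-!#-7523-6814'

The lookaround is zero-width — it requires the adjacent text to match without consuming it, so the asserted text isn't part of the match.
Matches: at [1:2] → '5'; at [4:7] → '831'.
Each match is replaced by '#'.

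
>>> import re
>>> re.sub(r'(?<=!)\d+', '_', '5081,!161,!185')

The `(?=…)`/`(?<=…)` assertion just peeks at neighbouring text; it doesn't advance the match position.
Matches: at [6:9] → '161'; at [11:14] → '185'.
`sub` substitutes '_' at each match site.

'5081,!_,!_'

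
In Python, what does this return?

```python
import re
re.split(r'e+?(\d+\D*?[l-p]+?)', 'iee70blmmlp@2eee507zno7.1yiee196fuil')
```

['i', '70bl', 'mmlp@2', '507zn', 'o7.1yi', '196fuil', '']

The pattern matches one or more of a literal 'e' (lazy); then one or more of a digit, then zero or more of a non-digit (lazy), then one or more of a character in [l-p] (lazy) (captured).
Lazy quantifiers expand one character at a time until the remainder of the pattern can match.
Matches to split on: at [1:7] → 'ee70bl'; at [13:21] → 'eee507zn'; at [27:36] → 'ee196fuil'.
`re.split` interleaves the captured-group text with the surrounding fragments.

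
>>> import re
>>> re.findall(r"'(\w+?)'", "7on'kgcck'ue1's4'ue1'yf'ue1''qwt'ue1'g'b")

['kgcck', 's4', 'yf', 'qwt', 'g']

Because there's exactly one group, `findall` drops the full match and keeps group 1 from each hit.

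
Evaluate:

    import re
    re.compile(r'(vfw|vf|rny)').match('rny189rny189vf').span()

With `match`, the pattern is implicitly anchored at the beginning.
The match spans [0:3] → 'rny'.

(0, 3)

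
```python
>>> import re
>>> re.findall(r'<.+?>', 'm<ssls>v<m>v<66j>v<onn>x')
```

['<ssls>', '<m>', '<66j>', '<onn>']

No capturing groups, so `findall` returns the 4 full match strings.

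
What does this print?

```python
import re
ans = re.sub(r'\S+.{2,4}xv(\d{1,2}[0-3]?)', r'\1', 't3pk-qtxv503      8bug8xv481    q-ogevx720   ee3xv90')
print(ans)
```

503      481    q-ogevx720   90

The pattern matches one or more of a non-whitespace character, then 2 to 4 of any character, then the literal 'xv'; then 1 to 2 of a digit, then optionally a character in [0-3] (captured).
Matches: at [0:12] → 't3pk-qtxv503'; at [18:28] → '8bug8xv481'; at [45:52] → 'ee3xv90'.
Each match is replaced using the text its own group 1 captured.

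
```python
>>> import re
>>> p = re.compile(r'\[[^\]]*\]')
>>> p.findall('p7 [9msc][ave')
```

['[9msc]']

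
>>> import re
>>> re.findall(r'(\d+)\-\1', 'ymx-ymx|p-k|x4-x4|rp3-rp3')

[]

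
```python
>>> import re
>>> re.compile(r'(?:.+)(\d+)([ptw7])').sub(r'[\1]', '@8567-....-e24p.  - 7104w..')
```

'[4]..'

The pattern matches one or more of any character (non-capturing group); then one or more of a digit (captured); then one of [ptw7] (captured).
Matches: at [0:25] → '@8567-....-e24p.  - 7104w'.
The replacement refers to a captured group, so each match is rewritten using its own captured text.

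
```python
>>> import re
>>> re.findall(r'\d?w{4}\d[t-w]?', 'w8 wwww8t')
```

This matches optionally a digit, then exactly 4 of the literal 'w'; then a digit, then optionally a character in [t-w].
`findall` yields the raw match text (1 of them) because the pattern has no groups.

['wwww8t']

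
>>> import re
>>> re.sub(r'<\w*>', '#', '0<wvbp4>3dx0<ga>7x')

'0#3dx0#7x'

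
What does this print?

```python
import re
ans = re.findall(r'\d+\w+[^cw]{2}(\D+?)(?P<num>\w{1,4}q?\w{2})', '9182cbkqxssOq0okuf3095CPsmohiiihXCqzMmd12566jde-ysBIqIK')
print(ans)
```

Pattern: one or more of a digit, then one or more of a word character, then exactly 2 of any character except [cw]; then one or more of a non-digit (lazy) (captured); then 1 to 4 of a word character, then optionally the literal 'q', then exactly 2 of a word character (captured as 'num').
Matches: at [0:55] match '9182cbkqxssOq0okuf3095CPsmohiiihXCqzMmd12566jde-ysBIqIK', groups = ('s', 'BIqIK').
`findall` packs the 2 group values into a tuple for every match.

[('s', 'BIqIK')]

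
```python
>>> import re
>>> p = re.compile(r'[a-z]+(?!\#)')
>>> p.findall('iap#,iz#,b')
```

['ia', 'i', 'b']

The negative lookaround is zero-width — it rules out positions where the adjacent text would match, without consuming anything.
`findall` yields the raw match text (3 of them) because the pattern has no groups.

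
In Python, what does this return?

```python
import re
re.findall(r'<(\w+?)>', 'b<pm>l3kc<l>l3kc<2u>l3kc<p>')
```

['pm', 'l', '2u', 'p']

One capturing group, so `findall` returns just the captured substring from each match — 4 in all.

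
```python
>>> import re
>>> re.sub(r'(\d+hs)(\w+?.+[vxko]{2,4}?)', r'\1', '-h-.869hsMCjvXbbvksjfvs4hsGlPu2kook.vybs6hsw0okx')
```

'-h-.869hs'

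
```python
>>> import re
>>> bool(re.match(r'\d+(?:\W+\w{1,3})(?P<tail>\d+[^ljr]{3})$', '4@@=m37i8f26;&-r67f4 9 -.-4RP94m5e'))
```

With `match`, the pattern is implicitly anchored at the beginning.
Here the pattern fails at index 0, so the call returns None, and `bool(None)` is False.

False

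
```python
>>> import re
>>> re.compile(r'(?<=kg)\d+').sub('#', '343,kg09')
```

'343,kg#'

The lookaround is zero-width — it requires the adjacent text to match without consuming it, so the asserted text isn't part of the match.
Matches: at [6:8] → '09'.
Every occurrence is swapped for '#'.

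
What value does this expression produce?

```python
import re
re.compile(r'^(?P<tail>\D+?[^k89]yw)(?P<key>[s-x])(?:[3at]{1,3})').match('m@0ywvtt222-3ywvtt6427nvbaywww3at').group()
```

`re.match` only tries the pattern at the start of the string.
The match spans [0:8] → 'm@0ywvtt'.

'm@0ywvtt'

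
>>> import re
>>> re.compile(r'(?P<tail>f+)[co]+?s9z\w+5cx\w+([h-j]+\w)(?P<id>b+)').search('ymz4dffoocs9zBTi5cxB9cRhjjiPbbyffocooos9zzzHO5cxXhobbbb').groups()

The match spans [5:55] → 'ffoocs9zBTi5cxB9cRhjjiPbbyffocooos9zzzHO5cxXhobbbb'.
Captured: group 1 = 'ff', group 2 = 'ho', group 3 = 'bbbb'.

('ff', 'ho', 'bbbb')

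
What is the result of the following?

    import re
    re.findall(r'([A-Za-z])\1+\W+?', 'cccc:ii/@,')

`\1` is not a pattern — it's the concrete string captured by group 1, re-applied verbatim.
One capturing group, so `findall` returns just the captured substring from each match — 2 in all.

['c', 'i']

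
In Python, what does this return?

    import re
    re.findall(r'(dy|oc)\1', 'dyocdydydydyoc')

['dy', 'dy']

After group 1 captures some text, `\1` only succeeds where that same text appears again.
Walking the string: at [4:8] match 'dydy', group 1 = 'dy'; at [8:12] match 'dydy', group 1 = 'dy'.
Because there's exactly one group, `findall` drops the full match and keeps group 1 from each hit.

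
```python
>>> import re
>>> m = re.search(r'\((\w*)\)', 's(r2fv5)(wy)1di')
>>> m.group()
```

`search` walks the string left to right and returns the first match it finds.
The match spans [1:8] → '(r2fv5)'.
Captured: group 1 = 'r2fv5'.

'(r2fv5)'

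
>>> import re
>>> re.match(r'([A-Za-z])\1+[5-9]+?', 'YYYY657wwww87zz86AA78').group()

'YYYY6'

`re.match` won't scan ahead — the pattern has to work from the very first character.
The match spans [0:5] → 'YYYY6'.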